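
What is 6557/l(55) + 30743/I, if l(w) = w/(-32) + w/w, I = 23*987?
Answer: -207065545/22701 ≈ -9121.4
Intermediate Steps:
I = 22701
l(w) = 1 - w/32 (l(w) = w*(-1/32) + 1 = -w/32 + 1 = 1 - w/32)
6557/l(55) + 30743/I = 6557/(1 - 1/32*55) + 30743/22701 = 6557/(1 - 55/32) + 30743*(1/22701) = 6557/(-23/32) + 30743/22701 = 6557*(-32/23) + 30743/22701 = -209824/23 + 30743/22701 = -207065545/22701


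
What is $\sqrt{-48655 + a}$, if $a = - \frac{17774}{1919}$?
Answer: $\frac{i \sqrt{179209113761}}{1919} \approx 220.6 i$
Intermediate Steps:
$a = - \frac{17774}{1919}$ ($a = \left(-17774\right) \frac{1}{1919} = - \frac{17774}{1919} \approx -9.2621$)
$\sqrt{-48655 + a} = \sqrt{-48655 - \frac{17774}{1919}} = \sqrt{- \frac{93386719}{1919}} = \frac{i \sqrt{179209113761}}{1919}$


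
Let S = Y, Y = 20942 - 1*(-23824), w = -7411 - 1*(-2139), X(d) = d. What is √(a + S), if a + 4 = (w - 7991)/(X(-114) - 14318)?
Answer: √582708639194/3608 ≈ 211.57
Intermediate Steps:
w = -5272 (w = -7411 + 2139 = -5272)
Y = 44766 (Y = 20942 + 23824 = 44766)
a = -44465/14432 (a = -4 + (-5272 - 7991)/(-114 - 14318) = -4 - 13263/(-14432) = -4 - 13263*(-1/14432) = -4 + 13263/14432 = -44465/14432 ≈ -3.0810)
S = 44766
√(a + S) = √(-44465/14432 + 44766) = √(646018447/14432) = √582708639194/3608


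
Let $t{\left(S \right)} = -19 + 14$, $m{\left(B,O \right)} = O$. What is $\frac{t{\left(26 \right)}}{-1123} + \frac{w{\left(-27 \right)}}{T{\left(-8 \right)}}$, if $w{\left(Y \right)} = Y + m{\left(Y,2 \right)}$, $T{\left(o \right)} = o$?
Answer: $\frac{28115}{8984} \approx 3.1295$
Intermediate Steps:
$w{\left(Y \right)} = 2 + Y$ ($w{\left(Y \right)} = Y + 2 = 2 + Y$)
$t{\left(S \right)} = -5$
$\frac{t{\left(26 \right)}}{-1123} + \frac{w{\left(-27 \right)}}{T{\left(-8 \right)}} = - \frac{5}{-1123} + \frac{2 - 27}{-8} = \left(-5\right) \left(- \frac{1}{1123}\right) - - \frac{25}{8} = \frac{5}{1123} + \frac{25}{8} = \frac{28115}{8984}$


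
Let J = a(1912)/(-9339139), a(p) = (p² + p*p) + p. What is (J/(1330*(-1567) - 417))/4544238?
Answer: 1218900/14744300810906561369 ≈ 8.2669e-14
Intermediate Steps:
a(p) = p + 2*p² (a(p) = (p² + p²) + p = 2*p² + p = p + 2*p²)
J = -7313400/9339139 (J = (1912*(1 + 2*1912))/(-9339139) = (1912*(1 + 3824))*(-1/9339139) = (1912*3825)*(-1/9339139) = 7313400*(-1/9339139) = -7313400/9339139 ≈ -0.78309)
(J/(1330*(-1567) - 417))/4544238 = -7313400/(9339139*(1330*(-1567) - 417))/4544238 = -7313400/(9339139*(-2084110 - 417))*(1/4544238) = -7313400/9339139/(-2084527)*(1/4544238) = -7313400/9339139*(-1/2084527)*(1/4544238) = (7313400/19467687402253)*(1/4544238) = 1218900/14744300810906561369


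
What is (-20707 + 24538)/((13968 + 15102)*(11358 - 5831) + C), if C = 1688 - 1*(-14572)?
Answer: 1277/53562050 ≈ 2.3842e-5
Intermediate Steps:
C = 16260 (C = 1688 + 14572 = 16260)
(-20707 + 24538)/((13968 + 15102)*(11358 - 5831) + C) = (-20707 + 24538)/((13968 + 15102)*(11358 - 5831) + 16260) = 3831/(29070*5527 + 16260) = 3831/(160669890 + 16260) = 3831/160686150 = 3831*(1/160686150) = 1277/53562050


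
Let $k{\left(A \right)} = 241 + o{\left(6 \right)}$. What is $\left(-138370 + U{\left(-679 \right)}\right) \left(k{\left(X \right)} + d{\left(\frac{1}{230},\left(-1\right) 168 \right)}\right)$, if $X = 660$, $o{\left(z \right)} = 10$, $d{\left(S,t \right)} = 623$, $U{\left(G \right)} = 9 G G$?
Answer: $3505613126$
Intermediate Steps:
$U{\left(G \right)} = 9 G^{2}$
$k{\left(A \right)} = 251$ ($k{\left(A \right)} = 241 + 10 = 251$)
$\left(-138370 + U{\left(-679 \right)}\right) \left(k{\left(X \right)} + d{\left(\frac{1}{230},\left(-1\right) 168 \right)}\right) = \left(-138370 + 9 \left(-679\right)^{2}\right) \left(251 + 623\right) = \left(-138370 + 9 \cdot 461041\right) 874 = \left(-138370 + 4149369\right) 874 = 4010999 \cdot 874 = 3505613126$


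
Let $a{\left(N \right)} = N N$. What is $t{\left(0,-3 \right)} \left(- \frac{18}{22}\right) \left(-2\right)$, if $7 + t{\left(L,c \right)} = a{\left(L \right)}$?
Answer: $- \frac{126}{11} \approx -11.455$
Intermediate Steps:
$a{\left(N \right)} = N^{2}$
$t{\left(L,c \right)} = -7 + L^{2}$
$t{\left(0,-3 \right)} \left(- \frac{18}{22}\right) \left(-2\right) = \left(-7 + 0^{2}\right) \left(- \frac{18}{22}\right) \left(-2\right) = \left(-7 + 0\right) \left(\left(-18\right) \frac{1}{22}\right) \left(-2\right) = \left(-7\right) \left(- \frac{9}{11}\right) \left(-2\right) = \frac{63}{11} \left(-2\right) = - \frac{126}{11}$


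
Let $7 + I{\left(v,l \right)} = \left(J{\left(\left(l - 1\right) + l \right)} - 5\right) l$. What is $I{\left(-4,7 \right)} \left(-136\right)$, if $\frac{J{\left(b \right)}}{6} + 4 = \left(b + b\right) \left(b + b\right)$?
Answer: $-3832752$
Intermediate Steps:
$J{\left(b \right)} = -24 + 24 b^{2}$ ($J{\left(b \right)} = -24 + 6 \left(b + b\right) \left(b + b\right) = -24 + 6 \cdot 2 b 2 b = -24 + 6 \cdot 4 b^{2} = -24 + 24 b^{2}$)
$I{\left(v,l \right)} = -7 + l \left(-29 + 24 \left(-1 + 2 l\right)^{2}\right)$ ($I{\left(v,l \right)} = -7 + \left(\left(-24 + 24 \left(\left(l - 1\right) + l\right)^{2}\right) - 5\right) l = -7 + \left(\left(-24 + 24 \left(\left(-1 + l\right) + l\right)^{2}\right) - 5\right) l = -7 + \left(\left(-24 + 24 \left(-1 + 2 l\right)^{2}\right) - 5\right) l = -7 + \left(-29 + 24 \left(-1 + 2 l\right)^{2}\right) l = -7 + l \left(-29 + 24 \left(-1 + 2 l\right)^{2}\right)$)
$I{\left(-4,7 \right)} \left(-136\right) = \left(-7 - 96 \cdot 7^{2} - 35 + 96 \cdot 7^{3}\right) \left(-136\right) = \left(-7 - 4704 - 35 + 96 \cdot 343\right) \left(-136\right) = \left(-7 - 4704 - 35 + 32928\right) \left(-136\right) = 28182 \left(-136\right) = -3832752$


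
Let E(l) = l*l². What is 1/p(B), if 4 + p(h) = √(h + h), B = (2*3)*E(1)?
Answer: -1 - √3/2 ≈ -1.8660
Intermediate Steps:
E(l) = l³
B = 6 (B = (2*3)*1³ = 6*1 = 6)
p(h) = -4 + √2*√h (p(h) = -4 + √(h + h) = -4 + √(2*h) = -4 + √2*√h)
1/p(B) = 1/(-4 + √2*√6) = 1/(-4 + 2*√3)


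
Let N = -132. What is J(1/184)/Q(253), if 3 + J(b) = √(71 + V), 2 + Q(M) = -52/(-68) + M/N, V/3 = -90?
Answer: 612/643 - 204*I*√199/643 ≈ 0.95179 - 4.4755*I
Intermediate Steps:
V = -270 (V = 3*(-90) = -270)
Q(M) = -21/17 - M/132 (Q(M) = -2 + (-52/(-68) + M/(-132)) = -2 + (-52*(-1/68) + M*(-1/132)) = -2 + (13/17 - M/132) = -21/17 - M/132)
J(b) = -3 + I*√199 (J(b) = -3 + √(71 - 270) = -3 + √(-199) = -3 + I*√199)
J(1/184)/Q(253) = (-3 + I*√199)/(-21/17 - 1/132*253) = (-3 + I*√199)/(-21/17 - 23/12) = (-3 + I*√199)/(-643/204) = (-3 + I*√199)*(-204/643) = 612/643 - 204*I*√199/643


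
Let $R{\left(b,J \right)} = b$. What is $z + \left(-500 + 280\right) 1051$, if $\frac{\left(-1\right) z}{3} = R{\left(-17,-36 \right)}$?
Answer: $-231169$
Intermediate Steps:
$z = 51$ ($z = \left(-3\right) \left(-17\right) = 51$)
$z + \left(-500 + 280\right) 1051 = 51 + \left(-500 + 280\right) 1051 = 51 - 231220 = -231169$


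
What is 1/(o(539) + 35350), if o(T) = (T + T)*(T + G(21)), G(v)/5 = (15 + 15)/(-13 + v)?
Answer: 2/1273209 ≈ 1.5708e-6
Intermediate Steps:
G(v) = 150/(-13 + v) (G(v) = 5*((15 + 15)/(-13 + v)) = 5*(30/(-13 + v)) = 150/(-13 + v))
o(T) = 2*T*(75/4 + T) (o(T) = (T + T)*(T + 150/(-13 + 21)) = (2*T)*(T + 150/8) = (2*T)*(T + 150*(⅛)) = (2*T)*(T + 75/4) = (2*T)*(75/4 + T) = 2*T*(75/4 + T))
1/(o(539) + 35350) = 1/((½)*539*(75 + 4*539) + 35350) = 1/((½)*539*(75 + 2156) + 35350) = 1/((½)*539*2231 + 35350) = 1/(1202509/2 + 35350) = 1/(1273209/2) = 2/1273209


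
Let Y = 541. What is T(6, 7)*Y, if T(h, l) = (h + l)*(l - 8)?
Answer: -7033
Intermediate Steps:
T(h, l) = (-8 + l)*(h + l) (T(h, l) = (h + l)*(-8 + l) = (-8 + l)*(h + l))
T(6, 7)*Y = (7² - 8*6 - 8*7 + 6*7)*541 = (49 - 48 - 56 + 42)*541 = -13*541 = -7033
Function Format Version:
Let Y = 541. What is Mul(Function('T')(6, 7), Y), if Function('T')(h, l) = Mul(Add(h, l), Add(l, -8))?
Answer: -7033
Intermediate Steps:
Function('T')(h, l) = Mul(Add(-8, l), Add(h, l)) (Function('T')(h, l) = Mul(Add(h, l), Add(-8, l)) = Mul(Add(-8, l), Add(h, l)))
Mul(Function('T')(6, 7), Y) = Mul(Add(Pow(7, 2), Mul(-8, 6), Mul(-8, 7), Mul(6, 7)), 541) = Mul(Add(49, -48, -56, 42), 541) = Mul(-13, 541) = -7033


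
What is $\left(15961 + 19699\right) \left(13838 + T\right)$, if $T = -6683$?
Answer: $255147300$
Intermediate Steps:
$\left(15961 + 19699\right) \left(13838 + T\right) = \left(15961 + 19699\right) \left(13838 - 6683\right) = 35660 \cdot 7155 = 255147300$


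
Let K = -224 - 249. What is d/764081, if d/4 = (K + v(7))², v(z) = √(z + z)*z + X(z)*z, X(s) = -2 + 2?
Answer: 897660/764081 - 26488*√14/764081 ≈ 1.0451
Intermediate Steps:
X(s) = 0
K = -473
v(z) = √2*z^(3/2) (v(z) = √(z + z)*z + 0*z = √(2*z)*z + 0 = (√2*√z)*z + 0 = √2*z^(3/2) + 0 = √2*z^(3/2))
d = 4*(-473 + 7*√14)² (d = 4*(-473 + √2*7^(3/2))² = 4*(-473 + √2*(7*√7))² = 4*(-473 + 7*√14)² ≈ 7.9855e+5)
d/764081 = (897660 - 26488*√14)/764081 = (897660 - 26488*√14)*(1/764081) = 897660/764081 - 26488*√14/764081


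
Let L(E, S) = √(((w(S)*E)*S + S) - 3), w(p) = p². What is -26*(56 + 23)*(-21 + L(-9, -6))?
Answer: 43134 - 6162*√215 ≈ -47219.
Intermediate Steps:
L(E, S) = √(-3 + S + E*S³) (L(E, S) = √(((S²*E)*S + S) - 3) = √(((E*S²)*S + S) - 3) = √((E*S³ + S) - 3) = √((S + E*S³) - 3) = √(-3 + S + E*S³))
-26*(56 + 23)*(-21 + L(-9, -6)) = -26*(56 + 23)*(-21 + √(-3 - 6 - 9*(-6)³)) = -2054*(-21 + √(-3 - 6 - 9*(-216))) = -2054*(-21 + √(-3 - 6 + 1944)) = -2054*(-21 + √1935) = -2054*(-21 + 3*√215) = -26*(-1659 + 237*√215) = 43134 - 6162*√215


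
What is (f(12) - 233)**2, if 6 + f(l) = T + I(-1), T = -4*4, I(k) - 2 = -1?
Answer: 64516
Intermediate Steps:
I(k) = 1 (I(k) = 2 - 1 = 1)
T = -16
f(l) = -21 (f(l) = -6 + (-16 + 1) = -6 - 15 = -21)
(f(12) - 233)**2 = (-21 - 233)**2 = (-254)**2 = 64516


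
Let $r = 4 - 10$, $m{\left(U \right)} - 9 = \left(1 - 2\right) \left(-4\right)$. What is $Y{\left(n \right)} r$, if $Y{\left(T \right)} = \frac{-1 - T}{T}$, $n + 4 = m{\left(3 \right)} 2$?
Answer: $\frac{69}{11} \approx 6.2727$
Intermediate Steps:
$m{\left(U \right)} = 13$ ($m{\left(U \right)} = 9 + \left(1 - 2\right) \left(-4\right) = 9 - -4 = 9 + 4 = 13$)
$n = 22$ ($n = -4 + 13 \cdot 2 = -4 + 26 = 22$)
$Y{\left(T \right)} = \frac{-1 - T}{T}$
$r = -6$ ($r = 4 - 10 = -6$)
$Y{\left(n \right)} r = \frac{-1 - 22}{22} \left(-6\right) = \frac{1}{22} \left(-23\right) \left(-6\right) = \left(- \frac{23}{22}\right) \left(-6\right) = \frac{69}{11}$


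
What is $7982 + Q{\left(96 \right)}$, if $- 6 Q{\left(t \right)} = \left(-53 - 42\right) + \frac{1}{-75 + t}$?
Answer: $\frac{503863}{63} \approx 7997.8$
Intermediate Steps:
$Q{\left(t \right)} = \frac{95}{6} - \frac{1}{6 \left(-75 + t\right)}$ ($Q{\left(t \right)} = - \frac{\left(-53 - 42\right) + \frac{1}{-75 + t}}{6} = - \frac{-95 + \frac{1}{-75 + t}}{6} = \frac{95}{6} - \frac{1}{6 \left(-75 + t\right)}$)
$7982 + Q{\left(96 \right)} = 7982 + \frac{-7126 + 95 \cdot 96}{6 \left(-75 + 96\right)} = 7982 + \frac{-7126 + 9120}{6 \cdot 21} = 7982 + \frac{1}{6} \cdot \frac{1}{21} \cdot 1994 = 7982 + \frac{997}{63} = \frac{503863}{63}$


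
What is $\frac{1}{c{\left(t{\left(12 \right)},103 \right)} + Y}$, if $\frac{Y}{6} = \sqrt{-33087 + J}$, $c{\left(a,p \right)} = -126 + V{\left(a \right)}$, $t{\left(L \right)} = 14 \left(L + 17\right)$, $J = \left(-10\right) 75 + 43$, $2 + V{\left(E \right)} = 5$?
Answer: $- \frac{41}{410571} - \frac{2 i \sqrt{33794}}{410571} \approx -9.9861 \cdot 10^{-5} - 0.00089549 i$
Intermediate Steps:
$V{\left(E \right)} = 3$ ($V{\left(E \right)} = -2 + 5 = 3$)
$J = -707$ ($J = -750 + 43 = -707$)
$t{\left(L \right)} = 238 + 14 L$ ($t{\left(L \right)} = 14 \left(17 + L\right) = 238 + 14 L$)
$c{\left(a,p \right)} = -123$ ($c{\left(a,p \right)} = -126 + 3 = -123$)
$Y = 6 i \sqrt{33794}$ ($Y = 6 \sqrt{-33087 - 707} = 6 \sqrt{-33794} = 6 i \sqrt{33794} \approx 1103.0 i$)
$\frac{1}{c{\left(t{\left(12 \right)},103 \right)} + Y} = \frac{1}{-123 + 6 i \sqrt{33794}}$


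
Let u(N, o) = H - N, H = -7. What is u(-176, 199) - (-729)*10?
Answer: 7459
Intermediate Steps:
u(N, o) = -7 - N
u(-176, 199) - (-729)*10 = (-7 - 1*(-176)) - (-729)*10 = (-7 + 176) - 1*(-7290) = 169 + 7290 = 7459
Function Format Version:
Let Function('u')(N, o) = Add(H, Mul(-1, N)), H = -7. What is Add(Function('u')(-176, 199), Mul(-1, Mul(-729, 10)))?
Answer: 7459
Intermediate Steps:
Function('u')(N, o) = Add(-7, Mul(-1, N))
Add(Function('u')(-176, 199), Mul(-1, Mul(-729, 10))) = Add(Add(-7, Mul(-1, -176)), Mul(-1, Mul(-729, 10))) = Add(Add(-7, 176), Mul(-1, -7290)) = Add(169, 7290) = 7459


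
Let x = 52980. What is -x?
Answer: -52980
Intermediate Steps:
-x = -1*52980 = -52980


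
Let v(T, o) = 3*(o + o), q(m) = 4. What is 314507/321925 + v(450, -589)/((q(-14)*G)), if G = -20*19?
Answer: 8503861/2575400 ≈ 3.3020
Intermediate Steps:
G = -380
v(T, o) = 6*o (v(T, o) = 3*(2*o) = 6*o)
314507/321925 + v(450, -589)/((q(-14)*G)) = 314507/321925 + (6*(-589))/((4*(-380))) = 314507*(1/321925) - 3534/(-1520) = 314507/321925 - 3534*(-1/1520) = 314507/321925 + 93/40 = 8503861/2575400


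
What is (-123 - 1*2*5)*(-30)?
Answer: 3990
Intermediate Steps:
(-123 - 1*2*5)*(-30) = (-123 - 2*5)*(-30) = (-123 - 10)*(-30) = -133*(-30) = 3990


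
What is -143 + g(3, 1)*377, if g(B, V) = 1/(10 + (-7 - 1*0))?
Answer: -52/3 ≈ -17.333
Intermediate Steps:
g(B, V) = ⅓ (g(B, V) = 1/(10 + (-7 + 0)) = 1/(10 - 7) = 1/3 = ⅓)
-143 + g(3, 1)*377 = -143 + (⅓)*377 = -143 + 377/3 = -52/3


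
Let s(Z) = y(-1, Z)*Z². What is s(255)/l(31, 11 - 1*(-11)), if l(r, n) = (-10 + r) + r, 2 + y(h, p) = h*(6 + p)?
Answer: -17101575/52 ≈ -3.2888e+5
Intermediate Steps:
y(h, p) = -2 + h*(6 + p)
l(r, n) = -10 + 2*r
s(Z) = Z²*(-8 - Z) (s(Z) = (-2 + 6*(-1) - Z)*Z² = (-2 - 6 - Z)*Z² = (-8 - Z)*Z² = Z²*(-8 - Z))
s(255)/l(31, 11 - 1*(-11)) = (255²*(-8 - 1*255))/(-10 + 2*31) = (65025*(-8 - 255))/(-10 + 62) = (65025*(-263))/52 = -17101575*1/52 = -17101575/52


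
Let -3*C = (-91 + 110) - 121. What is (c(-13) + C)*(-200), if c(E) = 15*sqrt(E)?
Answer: -6800 - 3000*I*sqrt(13) ≈ -6800.0 - 10817.0*I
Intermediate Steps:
C = 34 (C = -((-91 + 110) - 121)/3 = -(19 - 121)/3 = -1/3*(-102) = 34)
(c(-13) + C)*(-200) = (15*sqrt(-13) + 34)*(-200) = (15*(I*sqrt(13)) + 34)*(-200) = (15*I*sqrt(13) + 34)*(-200) = (34 + 15*I*sqrt(13))*(-200) = -6800 - 3000*I*sqrt(13)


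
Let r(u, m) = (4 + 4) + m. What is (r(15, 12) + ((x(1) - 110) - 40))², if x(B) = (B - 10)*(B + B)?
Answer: 21904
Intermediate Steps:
r(u, m) = 8 + m
x(B) = 2*B*(-10 + B) (x(B) = (-10 + B)*(2*B) = 2*B*(-10 + B))
(r(15, 12) + ((x(1) - 110) - 40))² = ((8 + 12) + ((2*1*(-10 + 1) - 110) - 40))² = (20 + ((2*1*(-9) - 110) - 40))² = (20 + ((-18 - 110) - 40))² = (20 + (-128 - 40))² = (20 - 168)² = (-148)² = 21904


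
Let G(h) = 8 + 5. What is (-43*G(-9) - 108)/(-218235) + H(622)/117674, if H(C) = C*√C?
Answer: 667/218235 + 311*√622/58837 ≈ 0.13488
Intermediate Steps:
G(h) = 13
H(C) = C^(3/2)
(-43*G(-9) - 108)/(-218235) + H(622)/117674 = (-43*13 - 108)/(-218235) + 622^(3/2)/117674 = (-559 - 108)*(-1/218235) + (622*√622)*(1/117674) = -667*(-1/218235) + 311*√622/58837 = 667/218235 + 311*√622/58837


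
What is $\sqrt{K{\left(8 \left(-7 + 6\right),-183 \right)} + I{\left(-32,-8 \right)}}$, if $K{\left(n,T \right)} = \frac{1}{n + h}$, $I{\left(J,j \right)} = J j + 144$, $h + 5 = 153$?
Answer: $\frac{\sqrt{1960035}}{70} \approx 20.0$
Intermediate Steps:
$h = 148$ ($h = -5 + 153 = 148$)
$I{\left(J,j \right)} = 144 + J j$
$K{\left(n,T \right)} = \frac{1}{148 + n}$ ($K{\left(n,T \right)} = \frac{1}{n + 148} = \frac{1}{148 + n}$)
$\sqrt{K{\left(8 \left(-7 + 6\right),-183 \right)} + I{\left(-32,-8 \right)}} = \sqrt{\frac{1}{148 + 8 \left(-7 + 6\right)} + \left(144 - -256\right)} = \sqrt{\frac{1}{148 + 8 \left(-1\right)} + \left(144 + 256\right)} = \sqrt{\frac{1}{148 - 8} + 400} = \sqrt{\frac{1}{140} + 400} = \sqrt{\frac{56001}{140}} = \frac{\sqrt{1960035}}{70}$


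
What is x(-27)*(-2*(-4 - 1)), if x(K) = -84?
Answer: -840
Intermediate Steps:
x(-27)*(-2*(-4 - 1)) = -(-168)*(-4 - 1) = -(-168)*(-5) = -84*10 = -840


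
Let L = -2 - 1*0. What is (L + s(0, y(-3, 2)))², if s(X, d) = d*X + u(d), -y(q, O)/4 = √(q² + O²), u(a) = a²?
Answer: 42436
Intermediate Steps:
L = -2 (L = -2 + 0 = -2)
y(q, O) = -4*√(O² + q²) (y(q, O) = -4*√(q² + O²) = -4*√(O² + q²))
s(X, d) = d² + X*d (s(X, d) = d*X + d² = X*d + d² = d² + X*d)
(L + s(0, y(-3, 2)))² = (-2 + (-4*√(2² + (-3)²))*(0 - 4*√(2² + (-3)²)))² = (-2 + (-4*√(4 + 9))*(0 - 4*√(4 + 9)))² = (-2 + (-4*√13)*(0 - 4*√13))² = (-2 + (-4*√13)*(-4*√13))² = (-2 + 208)² = 206² = 42436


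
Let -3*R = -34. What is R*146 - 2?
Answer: 4958/3 ≈ 1652.7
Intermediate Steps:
R = 34/3 (R = -⅓*(-34) = 34/3 ≈ 11.333)
R*146 - 2 = (34/3)*146 - 2 = 4964/3 - 2 = 4958/3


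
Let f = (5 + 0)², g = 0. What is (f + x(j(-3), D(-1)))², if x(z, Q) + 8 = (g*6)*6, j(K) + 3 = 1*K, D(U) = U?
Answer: 289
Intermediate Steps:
j(K) = -3 + K (j(K) = -3 + 1*K = -3 + K)
f = 25 (f = 5² = 25)
x(z, Q) = -8 (x(z, Q) = -8 + (0*6)*6 = -8 + 0*6 = -8 + 0 = -8)
(f + x(j(-3), D(-1)))² = (25 - 8)² = 17² = 289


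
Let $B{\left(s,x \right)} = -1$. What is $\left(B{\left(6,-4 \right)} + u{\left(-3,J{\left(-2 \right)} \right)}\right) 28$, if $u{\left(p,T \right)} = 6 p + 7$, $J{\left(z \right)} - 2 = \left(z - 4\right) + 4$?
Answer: $-336$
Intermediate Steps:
$J{\left(z \right)} = 2 + z$ ($J{\left(z \right)} = 2 + \left(\left(z - 4\right) + 4\right) = 2 + \left(\left(-4 + z\right) + 4\right) = 2 + z$)
$u{\left(p,T \right)} = 7 + 6 p$
$\left(B{\left(6,-4 \right)} + u{\left(-3,J{\left(-2 \right)} \right)}\right) 28 = \left(-1 + \left(7 + 6 \left(-3\right)\right)\right) 28 = \left(-1 + \left(7 - 18\right)\right) 28 = \left(-1 - 11\right) 28 = \left(-12\right) 28 = -336$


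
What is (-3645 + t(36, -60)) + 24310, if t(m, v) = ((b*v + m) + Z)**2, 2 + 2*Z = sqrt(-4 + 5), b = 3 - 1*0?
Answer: 166181/4 ≈ 41545.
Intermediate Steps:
b = 3 (b = 3 + 0 = 3)
Z = -1/2 (Z = -1 + sqrt(-4 + 5)/2 = -1 + sqrt(1)/2 = -1 + (1/2)*1 = -1 + 1/2 = -1/2 ≈ -0.50000)
t(m, v) = (-1/2 + m + 3*v)**2 (t(m, v) = ((3*v + m) - 1/2)**2 = ((m + 3*v) - 1/2)**2 = (-1/2 + m + 3*v)**2)
(-3645 + t(36, -60)) + 24310 = (-3645 + (-1 + 2*36 + 6*(-60))**2/4) + 24310 = (-3645 + (-1 + 72 - 360)**2/4) + 24310 = (-3645 + (1/4)*(-289)**2) + 24310 = (-3645 + (1/4)*83521) + 24310 = (-3645 + 83521/4) + 24310 = 68941/4 + 24310 = 166181/4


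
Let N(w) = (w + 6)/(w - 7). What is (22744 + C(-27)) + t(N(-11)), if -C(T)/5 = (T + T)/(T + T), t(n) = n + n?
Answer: 204656/9 ≈ 22740.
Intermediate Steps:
N(w) = (6 + w)/(-7 + w)
t(n) = 2*n
C(T) = -5 (C(T) = -5*(T + T)/(T + T) = -5*2*T/(2*T) = -5*2*T*1/(2*T) = -5*1 = -5)
(22744 + C(-27)) + t(N(-11)) = (22744 - 5) + 2*((6 - 11)/(-7 - 11)) = 22739 + 2*(-5/(-18)) = 22739 + 2*(-1/18*(-5)) = 22739 + 2*(5/18) = 22739 + 5/9 = 204656/9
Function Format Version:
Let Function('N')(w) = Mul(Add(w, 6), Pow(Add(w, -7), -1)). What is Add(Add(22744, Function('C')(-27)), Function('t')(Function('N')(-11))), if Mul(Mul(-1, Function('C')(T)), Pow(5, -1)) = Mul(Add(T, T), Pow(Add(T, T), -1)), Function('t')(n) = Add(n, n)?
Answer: Rational(204656, 9) ≈ 22740.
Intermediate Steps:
Function('N')(w) = Mul(Pow(Add(-7, w), -1), Add(6, w)) (Function('N')(w) = Mul(Add(6, w), Pow(Add(-7, w), -1)) = Mul(Pow(Add(-7, w), -1), Add(6, w)))
Function('t')(n) = Mul(2, n)
Function('C')(T) = -5 (Function('C')(T) = Mul(-5, Mul(Add(T, T), Pow(Add(T, T), -1))) = Mul(-5, Mul(Mul(2, T), Pow(Mul(2, T), -1))) = Mul(-5, Mul(Mul(2, T), Mul(Rational(1, 2), Pow(T, -1)))) = Mul(-5, 1) = -5)
Add(Add(22744, Function('C')(-27)), Function('t')(Function('N')(-11))) = Add(Add(22744, -5), Mul(2, Mul(Pow(Add(-7, -11), -1), Add(6, -11)))) = Add(22739, Mul(2, Mul(Pow(-18, -1), -5))) = Add(22739, Mul(2, Mul(Rational(-1, 18), -5))) = Add(22739, Mul(2, Rational(5, 18))) = Add(22739, Rational(5, 9)) = Rational(204656, 9)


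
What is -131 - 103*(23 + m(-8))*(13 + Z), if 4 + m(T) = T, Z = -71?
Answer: 65583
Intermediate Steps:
m(T) = -4 + T
-131 - 103*(23 + m(-8))*(13 + Z) = -131 - 103*(23 + (-4 - 8))*(13 - 71) = -131 - 103*(23 - 12)*(-58) = -131 - 1133*(-58) = -131 - 103*(-638) = -131 + 65714 = 65583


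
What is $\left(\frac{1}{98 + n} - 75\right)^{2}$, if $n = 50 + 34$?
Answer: $\frac{186295201}{33124} \approx 5624.2$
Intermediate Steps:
$n = 84$
$\left(\frac{1}{98 + n} - 75\right)^{2} = \left(\frac{1}{98 + 84} - 75\right)^{2} = \left(\frac{1}{182} - 75\right)^{2} = \left(- \frac{13649}{182}\right)^{2} = \frac{186295201}{33124}$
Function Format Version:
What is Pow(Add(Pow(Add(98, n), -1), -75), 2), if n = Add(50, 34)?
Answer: Rational(186295201, 33124) ≈ 5624.2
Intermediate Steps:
n = 84
Pow(Add(Pow(Add(98, n), -1), -75), 2) = Pow(Add(Pow(Add(98, 84), -1), -75), 2) = Pow(Add(Pow(182, -1), -75), 2) = Pow(Add(Rational(1, 182), -75), 2) = Pow(Rational(-13649, 182), 2) = Rational(186295201, 33124)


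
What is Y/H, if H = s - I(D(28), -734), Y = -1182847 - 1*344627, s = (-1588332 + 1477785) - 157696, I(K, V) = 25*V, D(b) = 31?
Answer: 1527474/249893 ≈ 6.1125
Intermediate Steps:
s = -268243 (s = -110547 - 157696 = -268243)
Y = -1527474 (Y = -1182847 - 344627 = -1527474)
H = -249893 (H = -268243 - 25*(-734) = -268243 - 1*(-18350) = -268243 + 18350 = -249893)
Y/H = -1527474/(-249893) = -1527474*(-1/249893) = 1527474/249893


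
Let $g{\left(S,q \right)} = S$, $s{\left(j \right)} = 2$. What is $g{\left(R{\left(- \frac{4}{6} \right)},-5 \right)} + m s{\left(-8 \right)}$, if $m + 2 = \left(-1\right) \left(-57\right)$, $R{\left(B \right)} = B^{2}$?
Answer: $\frac{994}{9} \approx 110.44$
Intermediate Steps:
$m = 55$ ($m = -2 - -57 = -2 + 57 = 55$)
$g{\left(R{\left(- \frac{4}{6} \right)},-5 \right)} + m s{\left(-8 \right)} = \left(- \frac{4}{6}\right)^{2} + 55 \cdot 2 = \left(\left(-4\right) \frac{1}{6}\right)^{2} + 110 = \left(- \frac{2}{3}\right)^{2} + 110 = \frac{4}{9} + 110 = \frac{994}{9}$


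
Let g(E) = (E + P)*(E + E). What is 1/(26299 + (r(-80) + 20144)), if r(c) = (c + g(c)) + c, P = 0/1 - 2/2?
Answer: 1/59243 ≈ 1.6880e-5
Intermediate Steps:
P = -1 (P = 0*1 - 2*½ = 0 - 1 = -1)
g(E) = 2*E*(-1 + E) (g(E) = (E - 1)*(E + E) = (-1 + E)*(2*E) = 2*E*(-1 + E))
r(c) = 2*c + 2*c*(-1 + c) (r(c) = (c + 2*c*(-1 + c)) + c = 2*c + 2*c*(-1 + c))
1/(26299 + (r(-80) + 20144)) = 1/(26299 + (2*(-80)² + 20144)) = 1/(26299 + (2*6400 + 20144)) = 1/(26299 + (12800 + 20144)) = 1/(26299 + 32944) = 1/59243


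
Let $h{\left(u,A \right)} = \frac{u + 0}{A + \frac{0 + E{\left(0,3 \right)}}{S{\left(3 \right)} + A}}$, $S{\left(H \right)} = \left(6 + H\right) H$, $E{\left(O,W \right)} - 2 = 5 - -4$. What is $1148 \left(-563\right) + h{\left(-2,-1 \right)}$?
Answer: $- \frac{9694808}{15} \approx -6.4632 \cdot 10^{5}$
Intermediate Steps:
$E{\left(O,W \right)} = 11$ ($E{\left(O,W \right)} = 2 + \left(5 - -4\right) = 2 + \left(5 + 4\right) = 2 + 9 = 11$)
$S{\left(H \right)} = H \left(6 + H\right)$
$h{\left(u,A \right)} = \frac{u}{A + \frac{11}{27 + A}}$ ($h{\left(u,A \right)} = \frac{u + 0}{A + \frac{0 + 11}{3 \left(6 + 3\right) + A}} = \frac{u}{A + \frac{11}{3 \cdot 9 + A}} = \frac{u}{A + \frac{11}{27 + A}}$)
$1148 \left(-563\right) + h{\left(-2,-1 \right)} = 1148 \left(-563\right) - \frac{2 \left(27 - 1\right)}{11 + \left(-1\right)^{2} + 27 \left(-1\right)} = -646324 - 2 \frac{1}{11 + 1 - 27} \cdot 26 = -646324 - 2 \frac{1}{-15} \cdot 26 = -646324 - \left(- \frac{2}{15}\right) 26 = -646324 + \frac{52}{15} = - \frac{9694808}{15}$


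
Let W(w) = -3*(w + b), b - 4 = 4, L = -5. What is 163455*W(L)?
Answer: -1471095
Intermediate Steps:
b = 8 (b = 4 + 4 = 8)
W(w) = -24 - 3*w (W(w) = -3*(w + 8) = -3*(8 + w) = -24 - 3*w)
163455*W(L) = 163455*(-24 - 3*(-5)) = 163455*(-24 + 15) = 163455*(-9) = -1471095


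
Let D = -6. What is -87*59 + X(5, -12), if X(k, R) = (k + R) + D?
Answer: -5146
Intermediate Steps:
X(k, R) = -6 + R + k (X(k, R) = (k + R) - 6 = (R + k) - 6 = -6 + R + k)
-87*59 + X(5, -12) = -87*59 + (-6 - 12 + 5) = -5133 - 13 = -5146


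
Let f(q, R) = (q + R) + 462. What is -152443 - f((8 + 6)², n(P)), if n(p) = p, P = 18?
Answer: -153119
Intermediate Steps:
f(q, R) = 462 + R + q (f(q, R) = (R + q) + 462 = 462 + R + q)
-152443 - f((8 + 6)², n(P)) = -152443 - (462 + 18 + (8 + 6)²) = -152443 - (462 + 18 + 14²) = -152443 - (462 + 18 + 196) = -152443 - 1*676 = -152443 - 676 = -153119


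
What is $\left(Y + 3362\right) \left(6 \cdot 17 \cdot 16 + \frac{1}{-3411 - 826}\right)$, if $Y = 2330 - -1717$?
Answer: $\frac{51231627247}{4237} \approx 1.2091 \cdot 10^{7}$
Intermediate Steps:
$Y = 4047$ ($Y = 2330 + 1717 = 4047$)
$\left(Y + 3362\right) \left(6 \cdot 17 \cdot 16 + \frac{1}{-3411 - 826}\right) = \left(4047 + 3362\right) \left(6 \cdot 17 \cdot 16 + \frac{1}{-3411 - 826}\right) = 7409 \left(102 \cdot 16 + \frac{1}{-4237}\right) = 7409 \left(1632 - \frac{1}{4237}\right) = 7409 \cdot \frac{6914783}{4237} = \frac{51231627247}{4237}$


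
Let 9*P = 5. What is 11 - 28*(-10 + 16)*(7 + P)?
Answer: -3775/3 ≈ -1258.3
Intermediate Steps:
P = 5/9 (P = (1/9)*5 = 5/9 ≈ 0.55556)
11 - 28*(-10 + 16)*(7 + P) = 11 - 28*(-10 + 16)*(7 + 5/9) = 11 - 168*68/9 = 11 - 28*136/3 = 11 - 3808/3 = -3775/3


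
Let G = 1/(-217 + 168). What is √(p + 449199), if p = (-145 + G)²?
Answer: √1129022035/49 ≈ 685.73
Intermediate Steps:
G = -1/49 (G = 1/(-49) = -1/49 ≈ -0.020408)
p = 50495236/2401 (p = (-145 - 1/49)² = (-7106/49)² = 50495236/2401 ≈ 21031.)
√(p + 449199) = √(50495236/2401 + 449199) = √(1129022035/2401) = √1129022035/49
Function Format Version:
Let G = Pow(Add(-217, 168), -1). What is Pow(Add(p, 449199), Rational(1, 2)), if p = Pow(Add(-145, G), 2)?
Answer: Mul(Rational(1, 49), Pow(1129022035, Rational(1, 2))) ≈ 685.73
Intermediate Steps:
G = Rational(-1, 49) (G = Pow(-49, -1) = Rational(-1, 49) ≈ -0.020408)
p = Rational(50495236, 2401) (p = Pow(Add(-145, Rational(-1, 49)), 2) = Pow(Rational(-7106, 49), 2) = Rational(50495236, 2401) ≈ 21031.)
Pow(Add(p, 449199), Rational(1, 2)) = Pow(Add(Rational(50495236, 2401), 449199), Rational(1, 2)) = Pow(Rational(1129022035, 2401), Rational(1, 2)) = Mul(Rational(1, 49), Pow(1129022035, Rational(1, 2)))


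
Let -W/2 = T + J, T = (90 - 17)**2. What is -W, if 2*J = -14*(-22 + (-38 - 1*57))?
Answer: 12296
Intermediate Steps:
T = 5329 (T = 73**2 = 5329)
J = 819 (J = (-14*(-22 + (-38 - 1*57)))/2 = (-14*(-22 + (-38 - 57)))/2 = (-14*(-22 - 95))/2 = (-14*(-117))/2 = (1/2)*1638 = 819)
W = -12296 (W = -2*(5329 + 819) = -2*6148 = -12296)
-W = -1*(-12296) = 12296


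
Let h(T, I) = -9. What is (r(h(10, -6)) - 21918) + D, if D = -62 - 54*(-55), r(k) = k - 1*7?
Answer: -19026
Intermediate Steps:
r(k) = -7 + k (r(k) = k - 7 = -7 + k)
D = 2908 (D = -62 + 2970 = 2908)
(r(h(10, -6)) - 21918) + D = ((-7 - 9) - 21918) + 2908 = (-16 - 21918) + 2908 = -21934 + 2908 = -19026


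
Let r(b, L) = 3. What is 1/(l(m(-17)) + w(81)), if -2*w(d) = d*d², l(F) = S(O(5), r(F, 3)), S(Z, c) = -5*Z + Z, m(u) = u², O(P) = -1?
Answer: -2/531433 ≈ -3.7634e-6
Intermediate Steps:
S(Z, c) = -4*Z
l(F) = 4 (l(F) = -4*(-1) = 4)
w(d) = -d³/2 (w(d) = -d*d²/2 = -d³/2)
1/(l(m(-17)) + w(81)) = 1/(4 - ½*81³) = 1/(4 - ½*531441) = 1/(4 - 531441/2) = 1/(-531433/2) = -2/531433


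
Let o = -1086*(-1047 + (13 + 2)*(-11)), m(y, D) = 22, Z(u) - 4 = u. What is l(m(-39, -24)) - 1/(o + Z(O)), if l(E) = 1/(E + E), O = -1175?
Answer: 119547/5260244 ≈ 0.022727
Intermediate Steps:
Z(u) = 4 + u
o = 1316232 (o = -1086*(-1047 + 15*(-11)) = -1086*(-1047 - 165) = -1086*(-1212) = 1316232)
l(E) = 1/(2*E)
l(m(-39, -24)) - 1/(o + Z(O)) = (½)/22 - 1/(1316232 + (4 - 1175)) = (½)*(1/22) - 1/(1316232 - 1171) = 1/44 - 1/1315061 = 119547/5260244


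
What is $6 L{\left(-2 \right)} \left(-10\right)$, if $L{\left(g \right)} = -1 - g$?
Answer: $-60$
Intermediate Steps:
$6 L{\left(-2 \right)} \left(-10\right) = 6 \left(-1 - -2\right) \left(-10\right) = 6 \left(-1 + 2\right) \left(-10\right) = 6 \cdot 1 \left(-10\right) = 6 \left(-10\right) = -60$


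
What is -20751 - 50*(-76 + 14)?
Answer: -17651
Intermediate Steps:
-20751 - 50*(-76 + 14) = -20751 - 50*(-62) = -20751 - 1*(-3100) = -20751 + 3100 = -17651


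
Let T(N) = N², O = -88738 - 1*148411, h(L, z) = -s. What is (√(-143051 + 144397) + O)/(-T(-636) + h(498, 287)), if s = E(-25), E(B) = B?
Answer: 237149/404471 - √1346/404471 ≈ 0.58623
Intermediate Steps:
s = -25
h(L, z) = 25 (h(L, z) = -1*(-25) = 25)
O = -237149 (O = -88738 - 148411 = -237149)
(√(-143051 + 144397) + O)/(-T(-636) + h(498, 287)) = (√(-143051 + 144397) - 237149)/(-1*(-636)² + 25) = (√1346 - 237149)/(-1*404496 + 25) = (-237149 + √1346)/(-404496 + 25) = (-237149 + √1346)/(-404471) = (-237149 + √1346)*(-1/404471) = 237149/404471 - √1346/404471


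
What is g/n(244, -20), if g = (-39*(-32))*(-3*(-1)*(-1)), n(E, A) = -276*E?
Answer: 78/1403 ≈ 0.055595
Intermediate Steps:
g = -3744 (g = 1248*(3*(-1)) = 1248*(-3) = -3744)
g/n(244, -20) = -3744/((-276*244)) = -3744/(-67344) = -3744*(-1/67344) = 78/1403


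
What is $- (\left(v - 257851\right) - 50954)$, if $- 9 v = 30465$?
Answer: $312190$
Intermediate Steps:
$v = -3385$ ($v = \left(- \frac{1}{9}\right) 30465 = -3385$)
$- (\left(v - 257851\right) - 50954) = - (\left(-3385 - 257851\right) - 50954) = - (-261236 - 50954) = \left(-1\right) \left(-312190\right) = 312190$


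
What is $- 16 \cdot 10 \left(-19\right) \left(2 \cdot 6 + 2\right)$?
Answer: $42560$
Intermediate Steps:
$- 16 \cdot 10 \left(-19\right) \left(2 \cdot 6 + 2\right) = - 16 \left(- 190 \left(12 + 2\right)\right) = - 16 \left(\left(-190\right) 14\right) = \left(-16\right) \left(-2660\right) = 42560$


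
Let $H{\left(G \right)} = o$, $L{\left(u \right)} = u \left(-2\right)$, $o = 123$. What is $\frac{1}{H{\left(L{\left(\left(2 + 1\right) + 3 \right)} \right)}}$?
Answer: $\frac{1}{123} \approx 0.0081301$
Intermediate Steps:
$L{\left(u \right)} = - 2 u$
$H{\left(G \right)} = 123$
$\frac{1}{H{\left(L{\left(\left(2 + 1\right) + 3 \right)} \right)}} = \frac{1}{123}$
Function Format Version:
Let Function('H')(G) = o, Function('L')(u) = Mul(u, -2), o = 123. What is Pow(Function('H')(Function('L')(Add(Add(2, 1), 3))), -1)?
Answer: Rational(1, 123) ≈ 0.0081301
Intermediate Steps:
Function('L')(u) = Mul(-2, u)
Function('H')(G) = 123
Pow(Function('H')(Function('L')(Add(Add(2, 1), 3))), -1) = Pow(123, -1) = Rational(1, 123)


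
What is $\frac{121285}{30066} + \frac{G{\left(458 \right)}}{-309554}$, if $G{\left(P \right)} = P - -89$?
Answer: $\frac{9381952697}{2326762641} \approx 4.0322$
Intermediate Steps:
$G{\left(P \right)} = 89 + P$ ($G{\left(P \right)} = P + 89 = 89 + P$)
$\frac{121285}{30066} + \frac{G{\left(458 \right)}}{-309554} = \frac{121285}{30066} + \frac{89 + 458}{-309554} = 121285 \cdot \frac{1}{30066} + 547 \left(- \frac{1}{309554}\right) = \frac{121285}{30066} - \frac{547}{309554} = \frac{9381952697}{2326762641}$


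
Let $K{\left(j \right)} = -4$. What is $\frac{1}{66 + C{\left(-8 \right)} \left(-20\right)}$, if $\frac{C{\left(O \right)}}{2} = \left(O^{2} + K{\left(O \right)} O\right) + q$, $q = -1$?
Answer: $- \frac{1}{3734} \approx -0.00026781$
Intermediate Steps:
$C{\left(O \right)} = -2 - 8 O + 2 O^{2}$ ($C{\left(O \right)} = 2 \left(\left(O^{2} - 4 O\right) - 1\right) = 2 \left(-1 + O^{2} - 4 O\right) = -2 - 8 O + 2 O^{2}$)
$\frac{1}{66 + C{\left(-8 \right)} \left(-20\right)} = \frac{1}{66 + \left(-2 - -64 + 2 \left(-8\right)^{2}\right) \left(-20\right)} = \frac{1}{66 + \left(-2 + 64 + 2 \cdot 64\right) \left(-20\right)} = \frac{1}{66 + \left(-2 + 64 + 128\right) \left(-20\right)} = \frac{1}{66 + 190 \left(-20\right)} = \frac{1}{66 - 3800} = \frac{1}{-3734} = - \frac{1}{3734}$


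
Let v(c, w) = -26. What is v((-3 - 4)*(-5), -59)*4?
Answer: -104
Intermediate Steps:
v((-3 - 4)*(-5), -59)*4 = -26*4 = -104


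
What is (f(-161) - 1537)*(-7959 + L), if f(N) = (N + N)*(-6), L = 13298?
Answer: 2108905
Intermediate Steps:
f(N) = -12*N (f(N) = (2*N)*(-6) = -12*N)
(f(-161) - 1537)*(-7959 + L) = (-12*(-161) - 1537)*(-7959 + 13298) = (1932 - 1537)*5339 = 395*5339 = 2108905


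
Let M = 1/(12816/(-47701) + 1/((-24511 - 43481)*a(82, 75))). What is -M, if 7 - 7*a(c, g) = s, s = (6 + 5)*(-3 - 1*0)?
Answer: 129731455680/34855752787 ≈ 3.7220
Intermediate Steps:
s = -33 (s = 11*(-3 + 0) = 11*(-3) = -33)
a(c, g) = 40/7 (a(c, g) = 1 - ⅐*(-33) = 1 + 33/7 = 40/7)
M = -129731455680/34855752787 (M = 1/(12816/(-47701) + 1/((-24511 - 43481)*(40/7))) = 1/(12816*(-1/47701) + (7/40)/(-67992)) = 1/(-12816/47701 - 1/67992*7/40) = 1/(-12816/47701 - 7/2719680) = 1/(-34855752787/129731455680) = -129731455680/34855752787 ≈ -3.7220)
-M = -1*(-129731455680/34855752787) = 129731455680/34855752787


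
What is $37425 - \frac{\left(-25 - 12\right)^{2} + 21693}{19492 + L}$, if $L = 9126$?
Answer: $\frac{535502794}{14309} \approx 37424.0$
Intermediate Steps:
$37425 - \frac{\left(-25 - 12\right)^{2} + 21693}{19492 + L} = 37425 - \frac{\left(-25 - 12\right)^{2} + 21693}{19492 + 9126} = 37425 - \frac{\left(-25 - 12\right)^{2} + 21693}{28618} = 37425 - \left(\left(-37\right)^{2} + 21693\right) \frac{1}{28618} = 37425 - \left(1369 + 21693\right) \frac{1}{28618} = 37425 - 23062 \cdot \frac{1}{28618} = 37425 - \frac{11531}{14309} = \frac{535502794}{14309}$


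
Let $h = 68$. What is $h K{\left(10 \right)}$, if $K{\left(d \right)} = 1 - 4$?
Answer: $-204$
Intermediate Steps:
$K{\left(d \right)} = -3$ ($K{\left(d \right)} = 1 - 4 = -3$)
$h K{\left(10 \right)} = 68 \left(-3\right) = -204$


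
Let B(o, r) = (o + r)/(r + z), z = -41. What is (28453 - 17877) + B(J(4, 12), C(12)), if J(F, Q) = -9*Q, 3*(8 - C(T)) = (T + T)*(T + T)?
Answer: 2379892/225 ≈ 10577.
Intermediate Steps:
C(T) = 8 - 4*T**2/3 (C(T) = 8 - (T + T)*(T + T)/3 = 8 - 2*T*2*T/3 = 8 - 4*T**2/3)
B(o, r) = (o + r)/(-41 + r) (B(o, r) = (o + r)/(r - 41) = (o + r)/(-41 + r))
(28453 - 17877) + B(J(4, 12), C(12)) = (28453 - 17877) + (-9*12 + (8 - 4/3*12**2))/(-41 + (8 - 4/3*12**2)) = 10576 + (-108 + (8 - 4/3*144))/(-41 + (8 - 4/3*144)) = 10576 + (-108 + (8 - 192))/(-41 + (8 - 192)) = 10576 + (-108 - 184)/(-41 - 184) = 10576 - 292/(-225) = 10576 - 1/225*(-292) = 10576 + 292/225 = 2379892/225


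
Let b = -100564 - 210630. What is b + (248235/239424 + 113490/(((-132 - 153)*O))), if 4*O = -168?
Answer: -3303045867043/10614464 ≈ -3.1118e+5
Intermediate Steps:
O = -42 (O = (1/4)*(-168) = -42)
b = -311194
b + (248235/239424 + 113490/(((-132 - 153)*O))) = -311194 + (248235/239424 + 113490/(((-132 - 153)*(-42)))) = -311194 + (248235*(1/239424) + 113490/((-285*(-42)))) = -311194 + (82745/79808 + 113490/11970) = -311194 + (82745/79808 + 113490*(1/11970)) = -311194 + (82745/79808 + 1261/133) = -311194 + 111642973/10614464 = -3303045867043/10614464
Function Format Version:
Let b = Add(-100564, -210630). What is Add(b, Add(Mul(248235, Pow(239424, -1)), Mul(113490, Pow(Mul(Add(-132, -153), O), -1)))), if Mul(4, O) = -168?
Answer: Rational(-3303045867043, 10614464) ≈ -3.1118e+5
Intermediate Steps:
O = -42 (O = Mul(Rational(1, 4), -168) = -42)
b = -311194
Add(b, Add(Mul(248235, Pow(239424, -1)), Mul(113490, Pow(Mul(Add(-132, -153), O), -1)))) = Add(-311194, Add(Mul(248235, Pow(239424, -1)), Mul(113490, Pow(Mul(Add(-132, -153), -42), -1)))) = Add(-311194, Add(Mul(248235, Rational(1, 239424)), Mul(113490, Pow(Mul(-285, -42), -1)))) = Add(-311194, Add(Rational(82745, 79808), Mul(113490, Pow(11970, -1)))) = Add(-311194, Add(Rational(82745, 79808), Mul(113490, Rational(1, 11970)))) = Add(-311194, Add(Rational(82745, 79808), Rational(1261, 133))) = Add(-311194, Rational(111642973, 10614464)) = Rational(-3303045867043, 10614464)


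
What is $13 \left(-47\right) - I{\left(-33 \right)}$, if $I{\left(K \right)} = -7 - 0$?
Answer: $-604$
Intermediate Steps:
$I{\left(K \right)} = -7$ ($I{\left(K \right)} = -7 + 0 = -7$)
$13 \left(-47\right) - I{\left(-33 \right)} = 13 \left(-47\right) - -7 = -611 + 7 = -604$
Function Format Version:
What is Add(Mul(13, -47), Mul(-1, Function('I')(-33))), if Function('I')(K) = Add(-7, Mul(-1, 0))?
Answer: -604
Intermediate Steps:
Function('I')(K) = -7 (Function('I')(K) = Add(-7, 0) = -7)
Add(Mul(13, -47), Mul(-1, Function('I')(-33))) = Add(Mul(13, -47), Mul(-1, -7)) = Add(-611, 7) = -604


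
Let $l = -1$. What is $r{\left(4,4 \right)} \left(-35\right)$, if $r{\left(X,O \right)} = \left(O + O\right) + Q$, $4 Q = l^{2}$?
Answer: $- \frac{1155}{4} \approx -288.75$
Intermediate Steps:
$Q = \frac{1}{4}$ ($Q = \frac{\left(-1\right)^{2}}{4} = \frac{1}{4} \cdot 1 = \frac{1}{4} \approx 0.25$)
$r{\left(X,O \right)} = \frac{1}{4} + 2 O$ ($r{\left(X,O \right)} = \left(O + O\right) + \frac{1}{4} = 2 O + \frac{1}{4} = \frac{1}{4} + 2 O$)
$r{\left(4,4 \right)} \left(-35\right) = \left(\frac{1}{4} + 2 \cdot 4\right) \left(-35\right) = \left(\frac{1}{4} + 8\right) \left(-35\right) = \frac{33}{4} \left(-35\right) = - \frac{1155}{4}$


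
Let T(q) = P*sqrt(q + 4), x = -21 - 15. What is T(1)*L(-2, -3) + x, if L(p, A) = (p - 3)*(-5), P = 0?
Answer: -36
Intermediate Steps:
x = -36
T(q) = 0 (T(q) = 0*sqrt(q + 4) = 0*sqrt(4 + q) = 0)
L(p, A) = 15 - 5*p (L(p, A) = (-3 + p)*(-5) = 15 - 5*p)
T(1)*L(-2, -3) + x = 0*(15 - 5*(-2)) - 36 = 0*(15 + 10) - 36 = 0*25 - 36 = 0 - 36 = -36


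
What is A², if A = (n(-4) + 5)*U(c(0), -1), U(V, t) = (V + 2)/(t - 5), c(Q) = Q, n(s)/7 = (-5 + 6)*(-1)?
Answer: 4/9 ≈ 0.44444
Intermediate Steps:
n(s) = -7 (n(s) = 7*((-5 + 6)*(-1)) = 7*(1*(-1)) = 7*(-1) = -7)
U(V, t) = (2 + V)/(-5 + t)
A = ⅔ (A = (-7 + 5)*((2 + 0)/(-5 - 1)) = -2*2/(-6) = -(-1)*2/3 = -2*(-⅓) = ⅔ ≈ 0.66667)
A² = (⅔)² = 4/9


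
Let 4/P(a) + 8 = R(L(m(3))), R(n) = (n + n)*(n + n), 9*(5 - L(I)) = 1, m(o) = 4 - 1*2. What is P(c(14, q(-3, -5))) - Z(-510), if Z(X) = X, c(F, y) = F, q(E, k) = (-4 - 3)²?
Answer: 904821/1774 ≈ 510.05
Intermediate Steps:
q(E, k) = 49 (q(E, k) = (-7)² = 49)
m(o) = 2 (m(o) = 4 - 2 = 2)
L(I) = 44/9 (L(I) = 5 - ⅑*1 = 5 - ⅑ = 44/9)
R(n) = 4*n² (R(n) = (2*n)*(2*n) = 4*n²)
P(a) = 81/1774 (P(a) = 4/(-8 + 4*(44/9)²) = 4/(-8 + 4*(1936/81)) = 4/(-8 + 7744/81) = 4/(7096/81) = 4*(81/7096) = 81/1774)
P(c(14, q(-3, -5))) - Z(-510) = 81/1774 - 1*(-510) = 81/1774 + 510 = 904821/1774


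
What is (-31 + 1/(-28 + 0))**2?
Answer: 755161/784 ≈ 963.22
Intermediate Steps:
(-31 + 1/(-28 + 0))**2 = (-31 + 1/(-28))**2 = (-31 - 1/28)**2 = (-869/28)**2 = 755161/784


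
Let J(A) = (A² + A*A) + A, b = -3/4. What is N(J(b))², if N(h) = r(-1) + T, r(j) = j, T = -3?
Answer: 16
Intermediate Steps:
b = -¾ (b = -3*¼ = -¾ ≈ -0.75000)
J(A) = A + 2*A² (J(A) = (A² + A²) + A = 2*A² + A = A + 2*A²)
N(h) = -4 (N(h) = -1 - 3 = -4)
N(J(b))² = (-4)² = 16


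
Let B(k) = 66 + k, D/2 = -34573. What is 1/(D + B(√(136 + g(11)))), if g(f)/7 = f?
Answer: -69080/4772046187 - √213/4772046187 ≈ -1.4479e-5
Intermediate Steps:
g(f) = 7*f
D = -69146 (D = 2*(-34573) = -69146)
1/(D + B(√(136 + g(11)))) = 1/(-69146 + (66 + √(136 + 7*11))) = 1/(-69146 + (66 + √(136 + 77))) = 1/(-69146 + (66 + √213)) = 1/(-69080 + √213)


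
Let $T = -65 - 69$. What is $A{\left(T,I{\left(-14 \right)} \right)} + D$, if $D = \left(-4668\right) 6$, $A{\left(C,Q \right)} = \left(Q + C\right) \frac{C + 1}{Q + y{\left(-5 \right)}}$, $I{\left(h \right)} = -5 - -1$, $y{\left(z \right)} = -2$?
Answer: $-31067$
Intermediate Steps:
$T = -134$
$I{\left(h \right)} = -4$ ($I{\left(h \right)} = -5 + 1 = -4$)
$A{\left(C,Q \right)} = \frac{\left(1 + C\right) \left(C + Q\right)}{-2 + Q}$ ($A{\left(C,Q \right)} = \left(Q + C\right) \frac{C + 1}{Q - 2} = \left(C + Q\right) \frac{1 + C}{-2 + Q} = \frac{\left(1 + C\right) \left(C + Q\right)}{-2 + Q}$)
$D = -28008$
$A{\left(T,I{\left(-14 \right)} \right)} + D = \frac{-134 - 4 + \left(-134\right)^{2} - -536}{-2 - 4} - 28008 = \frac{-134 - 4 + 17956 + 536}{-6} - 28008 = \left(- \frac{1}{6}\right) 18354 - 28008 = -3059 - 28008 = -31067$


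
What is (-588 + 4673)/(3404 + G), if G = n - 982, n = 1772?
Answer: 4085/4194 ≈ 0.97401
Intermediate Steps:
G = 790 (G = 1772 - 982 = 790)
(-588 + 4673)/(3404 + G) = (-588 + 4673)/(3404 + 790) = 4085/4194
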